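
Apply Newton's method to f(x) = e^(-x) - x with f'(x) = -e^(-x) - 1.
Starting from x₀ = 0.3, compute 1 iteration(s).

f(x) = e^(-x) - x
f'(x) = -e^(-x) - 1
x₀ = 0.3

Newton-Raphson formula: x_{n+1} = x_n - f(x_n)/f'(x_n)

Iteration 1:
  f(0.300000) = 0.440818
  f'(0.300000) = -1.740818
  x_1 = 0.300000 - 0.440818/(-1.740818) = 0.553225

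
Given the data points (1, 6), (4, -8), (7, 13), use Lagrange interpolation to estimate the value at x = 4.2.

Lagrange interpolation formula:
P(x) = Σ yᵢ × Lᵢ(x)
where Lᵢ(x) = Π_{j≠i} (x - xⱼ)/(xᵢ - xⱼ)

L_0(4.2) = (4.2 - 4)/(1 - 4) × (4.2 - 7)/(1 - 7) = -0.031111
L_1(4.2) = (4.2 - 1)/(4 - 1) × (4.2 - 7)/(4 - 7) = 0.995556
L_2(4.2) = (4.2 - 1)/(7 - 1) × (4.2 - 4)/(7 - 4) = 0.035556

P(4.2) = 6×L_0(4.2) + (-8)×L_1(4.2) + 13×L_2(4.2)
P(4.2) = -7.688889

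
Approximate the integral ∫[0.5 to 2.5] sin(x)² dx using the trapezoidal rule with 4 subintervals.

f(x) = sin(x)²
a = 0.5, b = 2.5, n = 4
h = (b - a)/n = 0.500000

Trapezoidal rule: (h/2)[f(x₀) + 2f(x₁) + 2f(x₂) + ... + f(xₙ)]

x_0 = 0.5000, f(x_0) = 0.229849, coefficient = 1
x_1 = 1.0000, f(x_1) = 0.708073, coefficient = 2
x_2 = 1.5000, f(x_2) = 0.994996, coefficient = 2
x_3 = 2.0000, f(x_3) = 0.826822, coefficient = 2
x_4 = 2.5000, f(x_4) = 0.358169, coefficient = 1

I ≈ (0.500000/2) × 5.647801 = 1.411950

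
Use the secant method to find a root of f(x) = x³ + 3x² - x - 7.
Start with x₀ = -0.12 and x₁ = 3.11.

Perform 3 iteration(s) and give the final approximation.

f(x) = x³ + 3x² - x - 7
x₀ = -0.12, x₁ = 3.11

Secant formula: x_{n+1} = x_n - f(x_n)(x_n - x_{n-1})/(f(x_n) - f(x_{n-1}))

Iteration 1:
  f(-0.120000) = -6.838528
  f(3.110000) = 48.986531
  x_2 = 3.110000 - 48.986531×(3.110000 - (-0.120000))/(48.986531 - (-6.838528))
       = 0.275673
Iteration 2:
  f(3.110000) = 48.986531
  f(0.275673) = -7.026737
  x_3 = 0.275673 - (-7.026737)×(0.275673 - 3.110000)/(-7.026737 - 48.986531)
       = 0.631232
Iteration 3:
  f(0.275673) = -7.026737
  f(0.631232) = -6.184352
  x_4 = 0.631232 - (-6.184352)×(0.631232 - 0.275673)/(-6.184352 - (-7.026737))
       = 3.241568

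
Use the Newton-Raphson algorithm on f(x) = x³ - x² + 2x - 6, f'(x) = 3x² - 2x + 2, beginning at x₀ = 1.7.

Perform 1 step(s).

f(x) = x³ - x² + 2x - 6
f'(x) = 3x² - 2x + 2
x₀ = 1.7

Newton-Raphson formula: x_{n+1} = x_n - f(x_n)/f'(x_n)

Iteration 1:
  f(1.700000) = -0.577000
  f'(1.700000) = 7.270000
  x_1 = 1.700000 - (-0.577000)/7.270000 = 1.779367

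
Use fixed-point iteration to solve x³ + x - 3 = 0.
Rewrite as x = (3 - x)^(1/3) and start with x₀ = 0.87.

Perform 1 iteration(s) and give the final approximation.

Equation: x³ + x - 3 = 0
Fixed-point form: x = (3 - x)^(1/3)
x₀ = 0.87

x_1 = g(0.870000) = 1.286648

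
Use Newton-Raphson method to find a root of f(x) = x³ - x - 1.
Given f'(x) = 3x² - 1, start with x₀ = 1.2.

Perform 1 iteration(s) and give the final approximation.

f(x) = x³ - x - 1
f'(x) = 3x² - 1
x₀ = 1.2

Newton-Raphson formula: x_{n+1} = x_n - f(x_n)/f'(x_n)

Iteration 1:
  f(1.200000) = -0.472000
  f'(1.200000) = 3.320000
  x_1 = 1.200000 - (-0.472000)/3.320000 = 1.342169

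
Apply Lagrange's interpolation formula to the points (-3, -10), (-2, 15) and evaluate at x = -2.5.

Lagrange interpolation formula:
P(x) = Σ yᵢ × Lᵢ(x)
where Lᵢ(x) = Π_{j≠i} (x - xⱼ)/(xᵢ - xⱼ)

L_0(-2.5) = (-2.5 - (-2))/(-3 - (-2)) = 0.500000
L_1(-2.5) = (-2.5 - (-3))/(-2 - (-3)) = 0.500000

P(-2.5) = (-10)×L_0(-2.5) + 15×L_1(-2.5)
P(-2.5) = 2.500000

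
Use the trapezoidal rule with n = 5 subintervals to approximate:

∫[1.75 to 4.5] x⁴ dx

f(x) = x⁴
a = 1.75, b = 4.5, n = 5
h = (b - a)/n = 0.550000

Trapezoidal rule: (h/2)[f(x₀) + 2f(x₁) + 2f(x₂) + ... + f(xₙ)]

x_0 = 1.7500, f(x_0) = 9.378906, coefficient = 1
x_1 = 2.3000, f(x_1) = 27.984100, coefficient = 2
x_2 = 2.8500, f(x_2) = 65.975006, coefficient = 2
x_3 = 3.4000, f(x_3) = 133.633600, coefficient = 2
x_4 = 3.9500, f(x_4) = 243.438006, coefficient = 2
x_5 = 4.5000, f(x_5) = 410.062500, coefficient = 1

I ≈ (0.550000/2) × 1361.502831 = 374.413279
Exact value: 365.773633
Error: 8.639646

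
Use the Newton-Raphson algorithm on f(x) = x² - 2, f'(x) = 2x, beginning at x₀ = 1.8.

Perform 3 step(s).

f(x) = x² - 2
f'(x) = 2x
x₀ = 1.8

Newton-Raphson formula: x_{n+1} = x_n - f(x_n)/f'(x_n)

Iteration 1:
  f(1.800000) = 1.240000
  f'(1.800000) = 3.600000
  x_1 = 1.800000 - 1.240000/3.600000 = 1.455556
Iteration 2:
  f(1.455556) = 0.118642
  f'(1.455556) = 2.911111
  x_2 = 1.455556 - 0.118642/2.911111 = 1.414801
Iteration 3:
  f(1.414801) = 0.001661
  f'(1.414801) = 2.829601
  x_3 = 1.414801 - 0.001661/2.829601 = 1.414214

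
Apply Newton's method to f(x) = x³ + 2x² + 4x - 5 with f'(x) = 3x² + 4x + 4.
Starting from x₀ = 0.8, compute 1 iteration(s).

f(x) = x³ + 2x² + 4x - 5
f'(x) = 3x² + 4x + 4
x₀ = 0.8

Newton-Raphson formula: x_{n+1} = x_n - f(x_n)/f'(x_n)

Iteration 1:
  f(0.800000) = -0.008000
  f'(0.800000) = 9.120000
  x_1 = 0.800000 - (-0.008000)/9.120000 = 0.800877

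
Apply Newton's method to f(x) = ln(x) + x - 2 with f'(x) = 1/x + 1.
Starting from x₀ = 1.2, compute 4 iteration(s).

f(x) = ln(x) + x - 2
f'(x) = 1/x + 1
x₀ = 1.2

Newton-Raphson formula: x_{n+1} = x_n - f(x_n)/f'(x_n)

Iteration 1:
  f(1.200000) = -0.617678
  f'(1.200000) = 1.833333
  x_1 = 1.200000 - (-0.617678)/1.833333 = 1.536916
Iteration 2:
  f(1.536916) = -0.033307
  f'(1.536916) = 1.650654
  x_2 = 1.536916 - (-0.033307)/1.650654 = 1.557094
Iteration 3:
  f(1.557094) = -0.000085
  f'(1.557094) = 1.642222
  x_3 = 1.557094 - (-0.000085)/1.642222 = 1.557146
Iteration 4:
  f(1.557146) = 0.000000
  f'(1.557146) = 1.642201
  x_4 = 1.557146 - 0.000000/1.642201 = 1.557146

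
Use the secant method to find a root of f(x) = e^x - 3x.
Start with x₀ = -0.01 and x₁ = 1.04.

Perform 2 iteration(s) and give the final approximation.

f(x) = e^x - 3x
x₀ = -0.01, x₁ = 1.04

Secant formula: x_{n+1} = x_n - f(x_n)(x_n - x_{n-1})/(f(x_n) - f(x_{n-1}))

Iteration 1:
  f(-0.010000) = 1.020050
  f(1.040000) = -0.290783
  x_2 = 1.040000 - (-0.290783)×(1.040000 - (-0.010000))/(-0.290783 - 1.020050)
       = 0.807078
Iteration 2:
  f(1.040000) = -0.290783
  f(0.807078) = -0.179885
  x_3 = 0.807078 - (-0.179885)×(0.807078 - 1.040000)/(-0.179885 - (-0.290783))
       = 0.429262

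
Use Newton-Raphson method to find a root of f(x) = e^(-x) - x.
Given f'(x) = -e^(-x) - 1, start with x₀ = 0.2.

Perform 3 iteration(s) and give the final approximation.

f(x) = e^(-x) - x
f'(x) = -e^(-x) - 1
x₀ = 0.2

Newton-Raphson formula: x_{n+1} = x_n - f(x_n)/f'(x_n)

Iteration 1:
  f(0.200000) = 0.618731
  f'(0.200000) = -1.818731
  x_1 = 0.200000 - 0.618731/(-1.818731) = 0.540199
Iteration 2:
  f(0.540199) = 0.042433
  f'(0.540199) = -1.582632
  x_2 = 0.540199 - 0.042433/(-1.582632) = 0.567011
Iteration 3:
  f(0.567011) = 0.000208
  f'(0.567011) = -1.567218
  x_3 = 0.567011 - 0.000208/(-1.567218) = 0.567143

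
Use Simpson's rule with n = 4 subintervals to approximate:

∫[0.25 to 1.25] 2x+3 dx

f(x) = 2x+3
a = 0.25, b = 1.25, n = 4
h = (b - a)/n = 0.250000

Simpson's rule: (h/3)[f(x₀) + 4f(x₁) + 2f(x₂) + ... + f(xₙ)]

x_0 = 0.2500, f(x_0) = 3.500000, coefficient = 1
x_1 = 0.5000, f(x_1) = 4.000000, coefficient = 4
x_2 = 0.7500, f(x_2) = 4.500000, coefficient = 2
x_3 = 1.0000, f(x_3) = 5.000000, coefficient = 4
x_4 = 1.2500, f(x_4) = 5.500000, coefficient = 1

I ≈ (0.250000/3) × 54.000000 = 4.500000
Exact value: 4.500000
Error: 0.000000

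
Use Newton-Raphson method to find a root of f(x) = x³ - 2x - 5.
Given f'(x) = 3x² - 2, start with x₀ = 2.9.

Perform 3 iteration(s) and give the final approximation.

f(x) = x³ - 2x - 5
f'(x) = 3x² - 2
x₀ = 2.9

Newton-Raphson formula: x_{n+1} = x_n - f(x_n)/f'(x_n)

Iteration 1:
  f(2.900000) = 13.589000
  f'(2.900000) = 23.230000
  x_1 = 2.900000 - 13.589000/23.230000 = 2.315024
Iteration 2:
  f(2.315024) = 2.776939
  f'(2.315024) = 14.078004
  x_2 = 2.315024 - 2.776939/14.078004 = 2.117770
Iteration 3:
  f(2.117770) = 0.262551
  f'(2.117770) = 11.454848
  x_3 = 2.117770 - 0.262551/11.454848 = 2.094849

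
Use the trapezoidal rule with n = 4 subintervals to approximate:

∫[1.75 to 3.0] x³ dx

f(x) = x³
a = 1.75, b = 3.0, n = 4
h = (b - a)/n = 0.312500

Trapezoidal rule: (h/2)[f(x₀) + 2f(x₁) + 2f(x₂) + ... + f(xₙ)]

x_0 = 1.7500, f(x_0) = 5.359375, coefficient = 1
x_1 = 2.0625, f(x_1) = 8.773682, coefficient = 2
x_2 = 2.3750, f(x_2) = 13.396484, coefficient = 2
x_3 = 2.6875, f(x_3) = 19.410889, coefficient = 2
x_4 = 3.0000, f(x_4) = 27.000000, coefficient = 1

I ≈ (0.312500/2) × 115.521484 = 18.050232
Exact value: 17.905273
Error: 0.144958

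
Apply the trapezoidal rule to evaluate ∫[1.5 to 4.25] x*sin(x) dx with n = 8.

f(x) = x*sin(x)
a = 1.5, b = 4.25, n = 8
h = (b - a)/n = 0.343750

Trapezoidal rule: (h/2)[f(x₀) + 2f(x₁) + 2f(x₂) + ... + f(xₙ)]

x_0 = 1.5000, f(x_0) = 1.496242, coefficient = 1
x_1 = 1.8438, f(x_1) = 1.775492, coefficient = 2
x_2 = 2.1875, f(x_2) = 1.784539, coefficient = 2
x_3 = 2.5312, f(x_3) = 1.450782, coefficient = 2
x_4 = 2.8750, f(x_4) = 0.757407, coefficient = 2
x_5 = 3.2188, f(x_5) = -0.248104, coefficient = 2
x_6 = 3.5625, f(x_6) = -1.455598, coefficient = 2
x_7 = 3.9062, f(x_7) = -2.704257, coefficient = 2
x_8 = 4.2500, f(x_8) = -3.803705, coefficient = 1

I ≈ (0.343750/2) × 0.413062 = 0.070995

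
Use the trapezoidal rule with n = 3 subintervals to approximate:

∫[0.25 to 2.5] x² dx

f(x) = x²
a = 0.25, b = 2.5, n = 3
h = (b - a)/n = 0.750000

Trapezoidal rule: (h/2)[f(x₀) + 2f(x₁) + 2f(x₂) + ... + f(xₙ)]

x_0 = 0.2500, f(x_0) = 0.062500, coefficient = 1
x_1 = 1.0000, f(x_1) = 1.000000, coefficient = 2
x_2 = 1.7500, f(x_2) = 3.062500, coefficient = 2
x_3 = 2.5000, f(x_3) = 6.250000, coefficient = 1

I ≈ (0.750000/2) × 14.437500 = 5.414062
Exact value: 5.203125
Error: 0.210938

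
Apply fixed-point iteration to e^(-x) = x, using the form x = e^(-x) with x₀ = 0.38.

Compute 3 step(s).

Equation: e^(-x) = x
Fixed-point form: x = e^(-x)
x₀ = 0.38

x_1 = g(0.380000) = 0.683861
x_2 = g(0.683861) = 0.504665
x_3 = g(0.504665) = 0.603708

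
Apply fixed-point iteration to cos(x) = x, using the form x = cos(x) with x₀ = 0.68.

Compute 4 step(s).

Equation: cos(x) = x
Fixed-point form: x = cos(x)
x₀ = 0.68

x_1 = g(0.680000) = 0.777573
x_2 = g(0.777573) = 0.712618
x_3 = g(0.712618) = 0.756652
x_4 = g(0.756652) = 0.727138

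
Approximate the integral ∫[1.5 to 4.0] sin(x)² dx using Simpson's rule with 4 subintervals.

f(x) = sin(x)²
a = 1.5, b = 4.0, n = 4
h = (b - a)/n = 0.625000

Simpson's rule: (h/3)[f(x₀) + 4f(x₁) + 2f(x₂) + ... + f(xₙ)]

x_0 = 1.5000, f(x_0) = 0.994996, coefficient = 1
x_1 = 2.1250, f(x_1) = 0.723044, coefficient = 4
x_2 = 2.7500, f(x_2) = 0.145665, coefficient = 2
x_3 = 3.3750, f(x_3) = 0.053497, coefficient = 4
x_4 = 4.0000, f(x_4) = 0.572750, coefficient = 1

I ≈ (0.625000/3) × 4.965239 = 1.034425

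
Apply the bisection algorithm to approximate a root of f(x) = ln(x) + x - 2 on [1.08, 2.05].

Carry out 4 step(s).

f(x) = ln(x) + x - 2
Initial interval: [1.08, 2.05]

Iteration 1:
  c_1 = (1.080000 + 2.050000)/2 = 1.565000
  f(c_1) = f(1.565000) = 0.012886
  f(a) × f(c) < 0, new interval: [1.080000, 1.565000]
Iteration 2:
  c_2 = (1.080000 + 1.565000)/2 = 1.322500
  f(c_2) = f(1.322500) = -0.397976
  f(a) × f(c) ≥ 0, new interval: [1.322500, 1.565000]
Iteration 3:
  c_3 = (1.322500 + 1.565000)/2 = 1.443750
  f(c_3) = f(1.443750) = -0.189006
  f(a) × f(c) ≥ 0, new interval: [1.443750, 1.565000]
Iteration 4:
  c_4 = (1.443750 + 1.565000)/2 = 1.504375
  f(c_4) = f(1.504375) = -0.087247
  f(a) × f(c) ≥ 0, new interval: [1.504375, 1.565000]

After 4 iteration(s), the approximation is c_4 = 1.504375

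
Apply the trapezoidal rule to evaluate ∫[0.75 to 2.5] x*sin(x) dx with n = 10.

f(x) = x*sin(x)
a = 0.75, b = 2.5, n = 10
h = (b - a)/n = 0.175000

Trapezoidal rule: (h/2)[f(x₀) + 2f(x₁) + 2f(x₂) + ... + f(xₙ)]

x_0 = 0.7500, f(x_0) = 0.511229, coefficient = 1
x_1 = 0.9250, f(x_1) = 0.738724, coefficient = 2
x_2 = 1.1000, f(x_2) = 0.980328, coefficient = 2
x_3 = 1.2750, f(x_3) = 1.219627, coefficient = 2
x_4 = 1.4500, f(x_4) = 1.439434, coefficient = 2
x_5 = 1.6250, f(x_5) = 1.622613, coefficient = 2
x_6 = 1.8000, f(x_6) = 1.752926, coefficient = 2
x_7 = 1.9750, f(x_7) = 1.815846, coefficient = 2
x_8 = 2.1500, f(x_8) = 1.799332, coefficient = 2
x_9 = 2.3250, f(x_9) = 1.694500, coefficient = 2
x_10 = 2.5000, f(x_10) = 1.496180, coefficient = 1

I ≈ (0.175000/2) × 28.134071 = 2.461731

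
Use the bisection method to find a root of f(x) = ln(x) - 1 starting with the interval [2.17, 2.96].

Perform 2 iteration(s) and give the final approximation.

f(x) = ln(x) - 1
Initial interval: [2.17, 2.96]

Iteration 1:
  c_1 = (2.170000 + 2.960000)/2 = 2.565000
  f(c_1) = f(2.565000) = -0.058042
  f(a) × f(c) ≥ 0, new interval: [2.565000, 2.960000]
Iteration 2:
  c_2 = (2.565000 + 2.960000)/2 = 2.762500
  f(c_2) = f(2.762500) = 0.016136
  f(a) × f(c) < 0, new interval: [2.565000, 2.762500]

After 2 iteration(s), the approximation is c_2 = 2.762500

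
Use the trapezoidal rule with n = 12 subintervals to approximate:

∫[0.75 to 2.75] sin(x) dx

f(x) = sin(x)
a = 0.75, b = 2.75, n = 12
h = (b - a)/n = 0.166667

Trapezoidal rule: (h/2)[f(x₀) + 2f(x₁) + 2f(x₂) + ... + f(xₙ)]

x_0 = 0.7500, f(x_0) = 0.681639, coefficient = 1
x_1 = 0.9167, f(x_1) = 0.793578, coefficient = 2
x_2 = 1.0833, f(x_2) = 0.883524, coefficient = 2
x_3 = 1.2500, f(x_3) = 0.948985, coefficient = 2
x_4 = 1.4167, f(x_4) = 0.988146, coefficient = 2
x_5 = 1.5833, f(x_5) = 0.999921, coefficient = 2
x_6 = 1.7500, f(x_6) = 0.983986, coefficient = 2
x_7 = 1.9167, f(x_7) = 0.940781, coefficient = 2
x_8 = 2.0833, f(x_8) = 0.871503, coefficient = 2
x_9 = 2.2500, f(x_9) = 0.778073, coefficient = 2
x_10 = 2.4167, f(x_10) = 0.663080, coefficient = 2
x_11 = 2.5833, f(x_11) = 0.529711, coefficient = 2
x_12 = 2.7500, f(x_12) = 0.381661, coefficient = 1

I ≈ (0.166667/2) × 19.825874 = 1.652156
Exact value: 1.655991
Error: 0.003835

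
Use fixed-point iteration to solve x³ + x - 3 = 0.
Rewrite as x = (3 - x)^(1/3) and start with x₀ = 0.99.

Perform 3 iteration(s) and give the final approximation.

Equation: x³ + x - 3 = 0
Fixed-point form: x = (3 - x)^(1/3)
x₀ = 0.99

x_1 = g(0.990000) = 1.262017
x_2 = g(1.262017) = 1.202306
x_3 = g(1.202306) = 1.215921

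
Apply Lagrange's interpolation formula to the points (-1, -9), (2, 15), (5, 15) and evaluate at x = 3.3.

Lagrange interpolation formula:
P(x) = Σ yᵢ × Lᵢ(x)
where Lᵢ(x) = Π_{j≠i} (x - xⱼ)/(xᵢ - xⱼ)

L_0(3.3) = (3.3 - 2)/(-1 - 2) × (3.3 - 5)/(-1 - 5) = -0.122778
L_1(3.3) = (3.3 - (-1))/(2 - (-1)) × (3.3 - 5)/(2 - 5) = 0.812222
L_2(3.3) = (3.3 - (-1))/(5 - (-1)) × (3.3 - 2)/(5 - 2) = 0.310556

P(3.3) = (-9)×L_0(3.3) + 15×L_1(3.3) + 15×L_2(3.3)
P(3.3) = 17.946667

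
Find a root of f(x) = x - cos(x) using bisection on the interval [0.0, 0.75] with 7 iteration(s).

f(x) = x - cos(x)
Initial interval: [0.0, 0.75]

Iteration 1:
  c_1 = (0.000000 + 0.750000)/2 = 0.375000
  f(c_1) = f(0.375000) = -0.555508
  f(a) × f(c) ≥ 0, new interval: [0.375000, 0.750000]
Iteration 2:
  c_2 = (0.375000 + 0.750000)/2 = 0.562500
  f(c_2) = f(0.562500) = -0.283424
  f(a) × f(c) ≥ 0, new interval: [0.562500, 0.750000]
Iteration 3:
  c_3 = (0.562500 + 0.750000)/2 = 0.656250
  f(c_3) = f(0.656250) = -0.136036
  f(a) × f(c) ≥ 0, new interval: [0.656250, 0.750000]
Iteration 4:
  c_4 = (0.656250 + 0.750000)/2 = 0.703125
  f(c_4) = f(0.703125) = -0.059700
  f(a) × f(c) ≥ 0, new interval: [0.703125, 0.750000]
Iteration 5:
  c_5 = (0.703125 + 0.750000)/2 = 0.726562
  f(c_5) = f(0.726562) = -0.020900
  f(a) × f(c) ≥ 0, new interval: [0.726562, 0.750000]
Iteration 6:
  c_6 = (0.726562 + 0.750000)/2 = 0.738281
  f(c_6) = f(0.738281) = -0.001345
  f(a) × f(c) ≥ 0, new interval: [0.738281, 0.750000]
Iteration 7:
  c_7 = (0.738281 + 0.750000)/2 = 0.744141
  f(c_7) = f(0.744141) = 0.008470
  f(a) × f(c) < 0, new interval: [0.738281, 0.744141]

After 7 iteration(s), the approximation is c_7 = 0.744141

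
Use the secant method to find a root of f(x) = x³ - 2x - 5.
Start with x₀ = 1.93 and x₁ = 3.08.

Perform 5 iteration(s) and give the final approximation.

f(x) = x³ - 2x - 5
x₀ = 1.93, x₁ = 3.08

Secant formula: x_{n+1} = x_n - f(x_n)(x_n - x_{n-1})/(f(x_n) - f(x_{n-1}))

Iteration 1:
  f(1.930000) = -1.670943
  f(3.080000) = 18.058112
  x_2 = 3.080000 - 18.058112×(3.080000 - 1.930000)/(18.058112 - (-1.670943))
       = 2.027399
Iteration 2:
  f(3.080000) = 18.058112
  f(2.027399) = -0.721488
  x_3 = 2.027399 - (-0.721488)×(2.027399 - 3.080000)/(-0.721488 - 18.058112)
       = 2.067838
Iteration 3:
  f(2.027399) = -0.721488
  f(2.067838) = -0.293693
  x_4 = 2.067838 - (-0.293693)×(2.067838 - 2.027399)/(-0.293693 - (-0.721488))
       = 2.095601
Iteration 4:
  f(2.067838) = -0.293693
  f(2.095601) = 0.011722
  x_5 = 2.095601 - 0.011722×(2.095601 - 2.067838)/(0.011722 - (-0.293693))
       = 2.094536
Iteration 5:
  f(2.095601) = 0.011722
  f(2.094536) = -0.000178
  x_6 = 2.094536 - (-0.000178)×(2.094536 - 2.095601)/(-0.000178 - 0.011722)
       = 2.094551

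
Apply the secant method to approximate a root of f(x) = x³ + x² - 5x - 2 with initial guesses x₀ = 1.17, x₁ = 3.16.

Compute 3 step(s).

f(x) = x³ + x² - 5x - 2
x₀ = 1.17, x₁ = 3.16

Secant formula: x_{n+1} = x_n - f(x_n)(x_n - x_{n-1})/(f(x_n) - f(x_{n-1}))

Iteration 1:
  f(1.170000) = -4.879487
  f(3.160000) = 23.740096
  x_2 = 3.160000 - 23.740096×(3.160000 - 1.170000)/(23.740096 - (-4.879487))
       = 1.509284
Iteration 2:
  f(3.160000) = 23.740096
  f(1.509284) = -3.830424
  x_3 = 1.509284 - (-3.830424)×(1.509284 - 3.160000)/(-3.830424 - 23.740096)
       = 1.738621
Iteration 3:
  f(1.509284) = -3.830424
  f(1.738621) = -2.414790
  x_4 = 1.738621 - (-2.414790)×(1.738621 - 1.509284)/(-2.414790 - (-3.830424))
       = 2.129825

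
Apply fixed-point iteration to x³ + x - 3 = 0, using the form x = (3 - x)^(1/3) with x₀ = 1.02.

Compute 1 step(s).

Equation: x³ + x - 3 = 0
Fixed-point form: x = (3 - x)^(1/3)
x₀ = 1.02

x_1 = g(1.020000) = 1.255707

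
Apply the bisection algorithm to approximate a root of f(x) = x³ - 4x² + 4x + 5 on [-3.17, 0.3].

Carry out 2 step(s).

f(x) = x³ - 4x² + 4x + 5
Initial interval: [-3.17, 0.3]

Iteration 1:
  c_1 = (-3.170000 + 0.300000)/2 = -1.435000
  f(c_1) = f(-1.435000) = -11.931888
  f(a) × f(c) ≥ 0, new interval: [-1.435000, 0.300000]
Iteration 2:
  c_2 = (-1.435000 + 0.300000)/2 = -0.567500
  f(c_2) = f(-0.567500) = 1.259008
  f(a) × f(c) < 0, new interval: [-1.435000, -0.567500]

After 2 iteration(s), the approximation is c_2 = -0.567500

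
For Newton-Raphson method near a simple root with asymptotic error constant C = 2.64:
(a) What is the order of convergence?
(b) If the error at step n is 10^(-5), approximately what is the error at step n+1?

(a) Newton-Raphson has quadratic (order 2) convergence near simple roots.
    This means |e_{n+1}| ≈ C|e_n|².

(b) With |e_n| = 10^(-5) and C = 2.64:
    |e_{n+1}| ≈ 2.64 × (10^(-5))² = 2.64 × 10^(-10)

(a) 2 (quadratic); (b) |e_{n+1}| ≈ 2.640e-10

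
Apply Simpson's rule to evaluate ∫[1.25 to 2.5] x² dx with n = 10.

f(x) = x²
a = 1.25, b = 2.5, n = 10
h = (b - a)/n = 0.125000

Simpson's rule: (h/3)[f(x₀) + 4f(x₁) + 2f(x₂) + ... + f(xₙ)]

x_0 = 1.2500, f(x_0) = 1.562500, coefficient = 1
x_1 = 1.3750, f(x_1) = 1.890625, coefficient = 4
x_2 = 1.5000, f(x_2) = 2.250000, coefficient = 2
x_3 = 1.6250, f(x_3) = 2.640625, coefficient = 4
x_4 = 1.7500, f(x_4) = 3.062500, coefficient = 2
x_5 = 1.8750, f(x_5) = 3.515625, coefficient = 4
x_6 = 2.0000, f(x_6) = 4.000000, coefficient = 2
x_7 = 2.1250, f(x_7) = 4.515625, coefficient = 4
x_8 = 2.2500, f(x_8) = 5.062500, coefficient = 2
x_9 = 2.3750, f(x_9) = 5.640625, coefficient = 4
x_10 = 2.5000, f(x_10) = 6.250000, coefficient = 1

I ≈ (0.125000/3) × 109.375000 = 4.557292
Exact value: 4.557292
Error: 0.000000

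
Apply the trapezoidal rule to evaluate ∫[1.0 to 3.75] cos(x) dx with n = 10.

f(x) = cos(x)
a = 1.0, b = 3.75, n = 10
h = (b - a)/n = 0.275000

Trapezoidal rule: (h/2)[f(x₀) + 2f(x₁) + 2f(x₂) + ... + f(xₙ)]

x_0 = 1.0000, f(x_0) = 0.540302, coefficient = 1
x_1 = 1.2750, f(x_1) = 0.291502, coefficient = 2
x_2 = 1.5500, f(x_2) = 0.020795, coefficient = 2
x_3 = 1.8250, f(x_3) = -0.251475, coefficient = 2
x_4 = 2.1000, f(x_4) = -0.504846, coefficient = 2
x_5 = 2.3750, f(x_5) = -0.720278, coefficient = 2
x_6 = 2.6500, f(x_6) = -0.881582, coefficient = 2
x_7 = 2.9250, f(x_7) = -0.976635, coefficient = 2
x_8 = 3.2000, f(x_8) = -0.998295, coefficient = 2
x_9 = 3.4750, f(x_9) = -0.944933, coefficient = 2
x_10 = 3.7500, f(x_10) = -0.820559, coefficient = 1

I ≈ (0.275000/2) × -10.211753 = -1.404116
Exact value: -1.413032
Error: 0.008916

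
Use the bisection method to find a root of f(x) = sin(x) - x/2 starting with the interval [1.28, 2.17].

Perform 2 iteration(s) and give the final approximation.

f(x) = sin(x) - x/2
Initial interval: [1.28, 2.17]

Iteration 1:
  c_1 = (1.280000 + 2.170000)/2 = 1.725000
  f(c_1) = f(1.725000) = 0.125634
  f(a) × f(c) ≥ 0, new interval: [1.725000, 2.170000]
Iteration 2:
  c_2 = (1.725000 + 2.170000)/2 = 1.947500
  f(c_2) = f(1.947500) = -0.043868
  f(a) × f(c) < 0, new interval: [1.725000, 1.947500]

After 2 iteration(s), the approximation is c_2 = 1.947500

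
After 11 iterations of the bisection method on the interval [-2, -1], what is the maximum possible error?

Bisection error bound: |error| ≤ (b-a)/2^n
|error| ≤ (-1 - (-2))/2^11 = 1/2^11
|error| ≤ 0.0004882812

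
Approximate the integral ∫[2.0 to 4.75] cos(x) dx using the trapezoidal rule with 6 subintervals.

f(x) = cos(x)
a = 2.0, b = 4.75, n = 6
h = (b - a)/n = 0.458333

Trapezoidal rule: (h/2)[f(x₀) + 2f(x₁) + 2f(x₂) + ... + f(xₙ)]

x_0 = 2.0000, f(x_0) = -0.416147, coefficient = 1
x_1 = 2.4583, f(x_1) = -0.775519, coefficient = 2
x_2 = 2.9167, f(x_2) = -0.974811, coefficient = 2
x_3 = 3.3750, f(x_3) = -0.972884, coefficient = 2
x_4 = 3.8333, f(x_4) = -0.770137, coefficient = 2
x_5 = 4.2917, f(x_5) = -0.408420, coefficient = 2
x_6 = 4.7500, f(x_6) = 0.037602, coefficient = 1

I ≈ (0.458333/2) × -8.182086 = -1.875061
Exact value: -1.908590
Error: 0.033529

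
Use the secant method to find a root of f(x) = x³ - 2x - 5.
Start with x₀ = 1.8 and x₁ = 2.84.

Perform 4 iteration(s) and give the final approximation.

f(x) = x³ - 2x - 5
x₀ = 1.8, x₁ = 2.84

Secant formula: x_{n+1} = x_n - f(x_n)(x_n - x_{n-1})/(f(x_n) - f(x_{n-1}))

Iteration 1:
  f(1.800000) = -2.768000
  f(2.840000) = 12.226304
  x_2 = 2.840000 - 12.226304×(2.840000 - 1.800000)/(12.226304 - (-2.768000))
       = 1.991988
Iteration 2:
  f(2.840000) = 12.226304
  f(1.991988) = -1.079740
  x_3 = 1.991988 - (-1.079740)×(1.991988 - 2.840000)/(-1.079740 - 12.226304)
       = 2.060801
Iteration 3:
  f(1.991988) = -1.079740
  f(2.060801) = -0.369586
  x_4 = 2.060801 - (-0.369586)×(2.060801 - 1.991988)/(-0.369586 - (-1.079740))
       = 2.096613
Iteration 4:
  f(2.060801) = -0.369586
  f(2.096613) = 0.023041
  x_5 = 2.096613 - 0.023041×(2.096613 - 2.060801)/(0.023041 - (-0.369586))
       = 2.094512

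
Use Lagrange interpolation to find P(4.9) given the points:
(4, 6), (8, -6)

Lagrange interpolation formula:
P(x) = Σ yᵢ × Lᵢ(x)
where Lᵢ(x) = Π_{j≠i} (x - xⱼ)/(xᵢ - xⱼ)

L_0(4.9) = (4.9 - 8)/(4 - 8) = 0.775000
L_1(4.9) = (4.9 - 4)/(8 - 4) = 0.225000

P(4.9) = 6×L_0(4.9) + (-6)×L_1(4.9)
P(4.9) = 3.300000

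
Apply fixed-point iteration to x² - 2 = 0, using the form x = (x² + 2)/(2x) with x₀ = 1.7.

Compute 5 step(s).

Equation: x² - 2 = 0
Fixed-point form: x = (x² + 2)/(2x)
x₀ = 1.7

x_1 = g(1.700000) = 1.438235
x_2 = g(1.438235) = 1.414414
x_3 = g(1.414414) = 1.414214
x_4 = g(1.414214) = 1.414214
x_5 = g(1.414214) = 1.414214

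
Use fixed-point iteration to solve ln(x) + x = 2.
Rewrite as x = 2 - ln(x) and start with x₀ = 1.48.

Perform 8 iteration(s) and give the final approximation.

Equation: ln(x) + x = 2
Fixed-point form: x = 2 - ln(x)
x₀ = 1.48

x_1 = g(1.480000) = 1.607958
x_2 = g(1.607958) = 1.525035
x_3 = g(1.525035) = 1.577983
x_4 = g(1.577983) = 1.543853
x_5 = g(1.543853) = 1.565719
x_6 = g(1.565719) = 1.551655
x_7 = g(1.551655) = 1.560678
x_8 = g(1.560678) = 1.554880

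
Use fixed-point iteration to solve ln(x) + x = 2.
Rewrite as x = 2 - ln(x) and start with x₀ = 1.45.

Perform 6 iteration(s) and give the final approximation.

Equation: ln(x) + x = 2
Fixed-point form: x = 2 - ln(x)
x₀ = 1.45

x_1 = g(1.450000) = 1.628436
x_2 = g(1.628436) = 1.512380
x_3 = g(1.512380) = 1.586316
x_4 = g(1.586316) = 1.538586
x_5 = g(1.538586) = 1.569136
x_6 = g(1.569136) = 1.549475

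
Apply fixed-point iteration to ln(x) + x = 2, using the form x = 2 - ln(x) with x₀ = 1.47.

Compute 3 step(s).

Equation: ln(x) + x = 2
Fixed-point form: x = 2 - ln(x)
x₀ = 1.47

x_1 = g(1.470000) = 1.614738
x_2 = g(1.614738) = 1.520828
x_3 = g(1.520828) = 1.580745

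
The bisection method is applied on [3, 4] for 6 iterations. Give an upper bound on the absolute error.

Bisection error bound: |error| ≤ (b-a)/2^n
|error| ≤ (4 - 3)/2^6 = 1/2^6
|error| ≤ 0.0156250000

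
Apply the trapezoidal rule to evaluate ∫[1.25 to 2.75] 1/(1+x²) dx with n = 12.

f(x) = 1/(1+x²)
a = 1.25, b = 2.75, n = 12
h = (b - a)/n = 0.125000

Trapezoidal rule: (h/2)[f(x₀) + 2f(x₁) + 2f(x₂) + ... + f(xₙ)]

x_0 = 1.2500, f(x_0) = 0.390244, coefficient = 1
x_1 = 1.3750, f(x_1) = 0.345946, coefficient = 2
x_2 = 1.5000, f(x_2) = 0.307692, coefficient = 2
x_3 = 1.6250, f(x_3) = 0.274678, coefficient = 2
x_4 = 1.7500, f(x_4) = 0.246154, coefficient = 2
x_5 = 1.8750, f(x_5) = 0.221453, coefficient = 2
x_6 = 2.0000, f(x_6) = 0.200000, coefficient = 2
x_7 = 2.1250, f(x_7) = 0.181303, coefficient = 2
x_8 = 2.2500, f(x_8) = 0.164948, coefficient = 2
x_9 = 2.3750, f(x_9) = 0.150588, coefficient = 2
x_10 = 2.5000, f(x_10) = 0.137931, coefficient = 2
x_11 = 2.6250, f(x_11) = 0.126733, coefficient = 2
x_12 = 2.7500, f(x_12) = 0.116788, coefficient = 1

I ≈ (0.125000/2) × 5.221886 = 0.326368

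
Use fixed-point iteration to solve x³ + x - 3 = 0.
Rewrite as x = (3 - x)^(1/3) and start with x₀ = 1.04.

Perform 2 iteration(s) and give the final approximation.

Equation: x³ + x - 3 = 0
Fixed-point form: x = (3 - x)^(1/3)
x₀ = 1.04

x_1 = g(1.040000) = 1.251465
x_2 = g(1.251465) = 1.204735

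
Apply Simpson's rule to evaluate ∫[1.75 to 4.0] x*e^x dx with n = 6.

f(x) = x*e^x
a = 1.75, b = 4.0, n = 6
h = (b - a)/n = 0.375000

Simpson's rule: (h/3)[f(x₀) + 4f(x₁) + 2f(x₂) + ... + f(xₙ)]

x_0 = 1.7500, f(x_0) = 10.070555, coefficient = 1
x_1 = 2.1250, f(x_1) = 17.792407, coefficient = 4
x_2 = 2.5000, f(x_2) = 30.456235, coefficient = 2
x_3 = 2.8750, f(x_3) = 50.960594, coefficient = 4
x_4 = 3.2500, f(x_4) = 83.818605, coefficient = 2
x_5 = 3.6250, f(x_5) = 136.027121, coefficient = 4
x_6 = 4.0000, f(x_6) = 218.392600, coefficient = 1

I ≈ (0.375000/3) × 1276.133326 = 159.516666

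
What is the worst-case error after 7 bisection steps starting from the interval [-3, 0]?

Bisection error bound: |error| ≤ (b-a)/2^n
|error| ≤ (0 - (-3))/2^7 = 3/2^7
|error| ≤ 0.0234375000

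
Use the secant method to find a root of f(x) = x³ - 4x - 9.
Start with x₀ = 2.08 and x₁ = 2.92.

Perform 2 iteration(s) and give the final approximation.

f(x) = x³ - 4x - 9
x₀ = 2.08, x₁ = 2.92

Secant formula: x_{n+1} = x_n - f(x_n)(x_n - x_{n-1})/(f(x_n) - f(x_{n-1}))

Iteration 1:
  f(2.080000) = -8.321088
  f(2.920000) = 4.217088
  x_2 = 2.920000 - 4.217088×(2.920000 - 2.080000)/(4.217088 - (-8.321088))
       = 2.637475
Iteration 2:
  f(2.920000) = 4.217088
  f(2.637475) = -1.202908
  x_3 = 2.637475 - (-1.202908)×(2.637475 - 2.920000)/(-1.202908 - 4.217088)
       = 2.700178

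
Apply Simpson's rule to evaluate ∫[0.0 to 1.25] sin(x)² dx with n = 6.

f(x) = sin(x)²
a = 0.0, b = 1.25, n = 6
h = (b - a)/n = 0.208333

Simpson's rule: (h/3)[f(x₀) + 4f(x₁) + 2f(x₂) + ... + f(xₙ)]

x_0 = 0.0000, f(x_0) = 0.000000, coefficient = 1
x_1 = 0.2083, f(x_1) = 0.042778, coefficient = 4
x_2 = 0.4167, f(x_2) = 0.163794, coefficient = 2
x_3 = 0.6250, f(x_3) = 0.342339, coefficient = 4
x_4 = 0.8333, f(x_4) = 0.547862, coefficient = 2
x_5 = 1.0417, f(x_5) = 0.745195, coefficient = 4
x_6 = 1.2500, f(x_6) = 0.900572, coefficient = 1

I ≈ (0.208333/3) × 6.845132 = 0.475356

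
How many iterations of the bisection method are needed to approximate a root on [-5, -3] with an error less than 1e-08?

We need (b-a)/2^n ≤ 1e-08
(-3 - (-5))/2^n ≤ 1e-08
2/2^n ≤ 1e-08
2^n ≥ 200000000
n ≥ log₂(200000000) = 27.58
n ≥ 28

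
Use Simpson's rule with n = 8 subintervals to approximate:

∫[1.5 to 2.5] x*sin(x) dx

f(x) = x*sin(x)
a = 1.5, b = 2.5, n = 8
h = (b - a)/n = 0.125000

Simpson's rule: (h/3)[f(x₀) + 4f(x₁) + 2f(x₂) + ... + f(xₙ)]

x_0 = 1.5000, f(x_0) = 1.496242, coefficient = 1
x_1 = 1.6250, f(x_1) = 1.622613, coefficient = 4
x_2 = 1.7500, f(x_2) = 1.721975, coefficient = 2
x_3 = 1.8750, f(x_3) = 1.788911, coefficient = 4
x_4 = 2.0000, f(x_4) = 1.818595, coefficient = 2
x_5 = 2.1250, f(x_5) = 1.806930, coefficient = 4
x_6 = 2.2500, f(x_6) = 1.750665, coefficient = 2
x_7 = 2.3750, f(x_7) = 1.647502, coefficient = 4
x_8 = 2.5000, f(x_8) = 1.496180, coefficient = 1

I ≈ (0.125000/3) × 41.038716 = 1.709946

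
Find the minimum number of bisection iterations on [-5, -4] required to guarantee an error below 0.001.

We need (b-a)/2^n ≤ 0.001
(-4 - (-5))/2^n ≤ 0.001
1/2^n ≤ 0.001
2^n ≥ 1000
n ≥ log₂(1000) = 9.97
n ≥ 10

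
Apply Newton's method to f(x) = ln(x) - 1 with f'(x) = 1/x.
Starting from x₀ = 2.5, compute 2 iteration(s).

f(x) = ln(x) - 1
f'(x) = 1/x
x₀ = 2.5

Newton-Raphson formula: x_{n+1} = x_n - f(x_n)/f'(x_n)

Iteration 1:
  f(2.500000) = -0.083709
  f'(2.500000) = 0.400000
  x_1 = 2.500000 - (-0.083709)/0.400000 = 2.709273
Iteration 2:
  f(2.709273) = -0.003320
  f'(2.709273) = 0.369103
  x_2 = 2.709273 - (-0.003320)/0.369103 = 2.718267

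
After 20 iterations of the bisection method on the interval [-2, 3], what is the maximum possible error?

Bisection error bound: |error| ≤ (b-a)/2^n
|error| ≤ (3 - (-2))/2^20 = 5/2^20
|error| ≤ 0.0000047684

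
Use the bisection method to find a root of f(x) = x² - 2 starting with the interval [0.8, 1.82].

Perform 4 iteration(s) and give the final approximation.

f(x) = x² - 2
Initial interval: [0.8, 1.82]

Iteration 1:
  c_1 = (0.800000 + 1.820000)/2 = 1.310000
  f(c_1) = f(1.310000) = -0.283900
  f(a) × f(c) ≥ 0, new interval: [1.310000, 1.820000]
Iteration 2:
  c_2 = (1.310000 + 1.820000)/2 = 1.565000
  f(c_2) = f(1.565000) = 0.449225
  f(a) × f(c) < 0, new interval: [1.310000, 1.565000]
Iteration 3:
  c_3 = (1.310000 + 1.565000)/2 = 1.437500
  f(c_3) = f(1.437500) = 0.066406
  f(a) × f(c) < 0, new interval: [1.310000, 1.437500]
Iteration 4:
  c_4 = (1.310000 + 1.437500)/2 = 1.373750
  f(c_4) = f(1.373750) = -0.112811
  f(a) × f(c) ≥ 0, new interval: [1.373750, 1.437500]

After 4 iteration(s), the approximation is c_4 = 1.373750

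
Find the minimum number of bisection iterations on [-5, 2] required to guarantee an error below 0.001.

We need (b-a)/2^n ≤ 0.001
(2 - (-5))/2^n ≤ 0.001
7/2^n ≤ 0.001
2^n ≥ 7000
n ≥ log₂(7000) = 12.77
n ≥ 13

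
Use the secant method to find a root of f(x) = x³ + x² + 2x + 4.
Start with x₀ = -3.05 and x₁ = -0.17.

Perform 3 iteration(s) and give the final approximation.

f(x) = x³ + x² + 2x + 4
x₀ = -3.05, x₁ = -0.17

Secant formula: x_{n+1} = x_n - f(x_n)(x_n - x_{n-1})/(f(x_n) - f(x_{n-1}))

Iteration 1:
  f(-3.050000) = -21.170125
  f(-0.170000) = 3.683987
  x_2 = -0.170000 - 3.683987×(-0.170000 - (-3.050000))/(3.683987 - (-21.170125))
       = -0.596886
Iteration 2:
  f(-0.170000) = 3.683987
  f(-0.596886) = 2.949846
  x_3 = -0.596886 - 2.949846×(-0.596886 - (-0.170000))/(2.949846 - 3.683987)
       = -2.312155
Iteration 3:
  f(-0.596886) = 2.949846
  f(-2.312155) = -7.639167
  x_4 = -2.312155 - (-7.639167)×(-2.312155 - (-0.596886))/(-7.639167 - 2.949846)
       = -1.074719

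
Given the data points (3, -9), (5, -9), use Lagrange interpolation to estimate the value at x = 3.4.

Lagrange interpolation formula:
P(x) = Σ yᵢ × Lᵢ(x)
where Lᵢ(x) = Π_{j≠i} (x - xⱼ)/(xᵢ - xⱼ)

L_0(3.4) = (3.4 - 5)/(3 - 5) = 0.800000
L_1(3.4) = (3.4 - 3)/(5 - 3) = 0.200000

P(3.4) = (-9)×L_0(3.4) + (-9)×L_1(3.4)
P(3.4) = -9.000000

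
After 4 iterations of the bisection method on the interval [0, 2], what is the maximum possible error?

Bisection error bound: |error| ≤ (b-a)/2^n
|error| ≤ (2 - 0)/2^4 = 2/2^4
|error| ≤ 0.1250000000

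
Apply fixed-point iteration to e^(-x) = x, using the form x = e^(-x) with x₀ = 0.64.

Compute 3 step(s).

Equation: e^(-x) = x
Fixed-point form: x = e^(-x)
x₀ = 0.64

x_1 = g(0.640000) = 0.527292
x_2 = g(0.527292) = 0.590201
x_3 = g(0.590201) = 0.554216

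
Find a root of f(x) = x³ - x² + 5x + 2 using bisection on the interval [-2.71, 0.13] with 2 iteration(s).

f(x) = x³ - x² + 5x + 2
Initial interval: [-2.71, 0.13]

Iteration 1:
  c_1 = (-2.710000 + 0.130000)/2 = -1.290000
  f(c_1) = f(-1.290000) = -8.260789
  f(a) × f(c) ≥ 0, new interval: [-1.290000, 0.130000]
Iteration 2:
  c_2 = (-1.290000 + 0.130000)/2 = -0.580000
  f(c_2) = f(-0.580000) = -1.431512
  f(a) × f(c) ≥ 0, new interval: [-0.580000, 0.130000]

After 2 iteration(s), the approximation is c_2 = -0.580000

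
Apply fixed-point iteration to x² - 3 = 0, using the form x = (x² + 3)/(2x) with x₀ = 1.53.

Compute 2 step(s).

Equation: x² - 3 = 0
Fixed-point form: x = (x² + 3)/(2x)
x₀ = 1.53

x_1 = g(1.530000) = 1.745392
x_2 = g(1.745392) = 1.732102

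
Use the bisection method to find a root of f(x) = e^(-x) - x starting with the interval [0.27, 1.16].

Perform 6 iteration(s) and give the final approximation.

f(x) = e^(-x) - x
Initial interval: [0.27, 1.16]

Iteration 1:
  c_1 = (0.270000 + 1.160000)/2 = 0.715000
  f(c_1) = f(0.715000) = -0.225808
  f(a) × f(c) < 0, new interval: [0.270000, 0.715000]
Iteration 2:
  c_2 = (0.270000 + 0.715000)/2 = 0.492500
  f(c_2) = f(0.492500) = 0.118597
  f(a) × f(c) ≥ 0, new interval: [0.492500, 0.715000]
Iteration 3:
  c_3 = (0.492500 + 0.715000)/2 = 0.603750
  f(c_3) = f(0.603750) = -0.056993
  f(a) × f(c) < 0, new interval: [0.492500, 0.603750]
Iteration 4:
  c_4 = (0.492500 + 0.603750)/2 = 0.548125
  f(c_4) = f(0.548125) = 0.029908
  f(a) × f(c) ≥ 0, new interval: [0.548125, 0.603750]
Iteration 5:
  c_5 = (0.548125 + 0.603750)/2 = 0.575937
  f(c_5) = f(0.575937) = -0.013760
  f(a) × f(c) < 0, new interval: [0.548125, 0.575937]
Iteration 6:
  c_6 = (0.548125 + 0.575937)/2 = 0.562031
  f(c_6) = f(0.562031) = 0.008019
  f(a) × f(c) ≥ 0, new interval: [0.562031, 0.575937]

After 6 iteration(s), the approximation is c_6 = 0.562031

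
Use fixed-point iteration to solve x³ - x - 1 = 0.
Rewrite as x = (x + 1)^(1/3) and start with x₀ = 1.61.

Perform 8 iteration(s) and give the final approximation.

Equation: x³ - x - 1 = 0
Fixed-point form: x = (x + 1)^(1/3)
x₀ = 1.61

x_1 = g(1.610000) = 1.376830
x_2 = g(1.376830) = 1.334543
x_3 = g(1.334543) = 1.326582
x_4 = g(1.326582) = 1.325072
x_5 = g(1.325072) = 1.324785
x_6 = g(1.324785) = 1.324731
x_7 = g(1.324731) = 1.324720
x_8 = g(1.324720) = 1.324718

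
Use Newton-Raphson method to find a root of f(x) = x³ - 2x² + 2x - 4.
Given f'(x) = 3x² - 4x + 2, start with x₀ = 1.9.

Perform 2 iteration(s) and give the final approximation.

f(x) = x³ - 2x² + 2x - 4
f'(x) = 3x² - 4x + 2
x₀ = 1.9

Newton-Raphson formula: x_{n+1} = x_n - f(x_n)/f'(x_n)

Iteration 1:
  f(1.900000) = -0.561000
  f'(1.900000) = 5.230000
  x_1 = 1.900000 - (-0.561000)/5.230000 = 2.007266
Iteration 2:
  f(2.007266) = 0.043806
  f'(2.007266) = 6.058285
  x_2 = 2.007266 - 0.043806/6.058285 = 2.000035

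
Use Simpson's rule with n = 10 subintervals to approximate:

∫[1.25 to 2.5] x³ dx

f(x) = x³
a = 1.25, b = 2.5, n = 10
h = (b - a)/n = 0.125000

Simpson's rule: (h/3)[f(x₀) + 4f(x₁) + 2f(x₂) + ... + f(xₙ)]

x_0 = 1.2500, f(x_0) = 1.953125, coefficient = 1
x_1 = 1.3750, f(x_1) = 2.599609, coefficient = 4
x_2 = 1.5000, f(x_2) = 3.375000, coefficient = 2
x_3 = 1.6250, f(x_3) = 4.291016, coefficient = 4
x_4 = 1.7500, f(x_4) = 5.359375, coefficient = 2
x_5 = 1.8750, f(x_5) = 6.591797, coefficient = 4
x_6 = 2.0000, f(x_6) = 8.000000, coefficient = 2
x_7 = 2.1250, f(x_7) = 9.595703, coefficient = 4
x_8 = 2.2500, f(x_8) = 11.390625, coefficient = 2
x_9 = 2.3750, f(x_9) = 13.396484, coefficient = 4
x_10 = 2.5000, f(x_10) = 15.625000, coefficient = 1

I ≈ (0.125000/3) × 219.726562 = 9.155273
Exact value: 9.155273
Error: 0.000000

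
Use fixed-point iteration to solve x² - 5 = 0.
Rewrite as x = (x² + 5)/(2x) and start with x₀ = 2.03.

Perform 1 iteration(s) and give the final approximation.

Equation: x² - 5 = 0
Fixed-point form: x = (x² + 5)/(2x)
x₀ = 2.03

x_1 = g(2.030000) = 2.246527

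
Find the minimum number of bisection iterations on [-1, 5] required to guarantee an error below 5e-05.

We need (b-a)/2^n ≤ 5e-05
(5 - (-1))/2^n ≤ 5e-05
6/2^n ≤ 5e-05
2^n ≥ 120000
n ≥ log₂(120000) = 16.87
n ≥ 17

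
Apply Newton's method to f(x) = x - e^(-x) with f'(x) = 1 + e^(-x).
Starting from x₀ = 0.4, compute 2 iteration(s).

f(x) = x - e^(-x)
f'(x) = 1 + e^(-x)
x₀ = 0.4

Newton-Raphson formula: x_{n+1} = x_n - f(x_n)/f'(x_n)

Iteration 1:
  f(0.400000) = -0.270320
  f'(0.400000) = 1.670320
  x_1 = 0.400000 - (-0.270320)/1.670320 = 0.561837
Iteration 2:
  f(0.561837) = -0.008323
  f'(0.561837) = 1.570161
  x_2 = 0.561837 - (-0.008323)/1.570161 = 0.567138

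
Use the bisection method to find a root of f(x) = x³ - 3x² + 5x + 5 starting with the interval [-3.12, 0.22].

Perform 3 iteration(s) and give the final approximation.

f(x) = x³ - 3x² + 5x + 5
Initial interval: [-3.12, 0.22]

Iteration 1:
  c_1 = (-3.120000 + 0.220000)/2 = -1.450000
  f(c_1) = f(-1.450000) = -11.606125
  f(a) × f(c) ≥ 0, new interval: [-1.450000, 0.220000]
Iteration 2:
  c_2 = (-1.450000 + 0.220000)/2 = -0.615000
  f(c_2) = f(-0.615000) = 0.557717
  f(a) × f(c) < 0, new interval: [-1.450000, -0.615000]
Iteration 3:
  c_3 = (-1.450000 + (-0.615000))/2 = -1.032500
  f(c_3) = f(-1.032500) = -4.461372
  f(a) × f(c) ≥ 0, new interval: [-1.032500, -0.615000]

After 3 iteration(s), the approximation is c_3 = -1.032500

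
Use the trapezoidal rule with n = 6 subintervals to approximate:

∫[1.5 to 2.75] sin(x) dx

f(x) = sin(x)
a = 1.5, b = 2.75, n = 6
h = (b - a)/n = 0.208333

Trapezoidal rule: (h/2)[f(x₀) + 2f(x₁) + 2f(x₂) + ... + f(xₙ)]

x_0 = 1.5000, f(x_0) = 0.997495, coefficient = 1
x_1 = 1.7083, f(x_1) = 0.990557, coefficient = 2
x_2 = 1.9167, f(x_2) = 0.940781, coefficient = 2
x_3 = 2.1250, f(x_3) = 0.850320, coefficient = 2
x_4 = 2.3333, f(x_4) = 0.723086, coefficient = 2
x_5 = 2.5417, f(x_5) = 0.564581, coefficient = 2
x_6 = 2.7500, f(x_6) = 0.381661, coefficient = 1

I ≈ (0.208333/2) × 9.517805 = 0.991438
Exact value: 0.995040
Error: 0.003602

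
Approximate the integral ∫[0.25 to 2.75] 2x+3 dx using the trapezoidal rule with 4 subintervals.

f(x) = 2x+3
a = 0.25, b = 2.75, n = 4
h = (b - a)/n = 0.625000

Trapezoidal rule: (h/2)[f(x₀) + 2f(x₁) + 2f(x₂) + ... + f(xₙ)]

x_0 = 0.2500, f(x_0) = 3.500000, coefficient = 1
x_1 = 0.8750, f(x_1) = 4.750000, coefficient = 2
x_2 = 1.5000, f(x_2) = 6.000000, coefficient = 2
x_3 = 2.1250, f(x_3) = 7.250000, coefficient = 2
x_4 = 2.7500, f(x_4) = 8.500000, coefficient = 1

I ≈ (0.625000/2) × 48.000000 = 15.000000
Exact value: 15.000000
Error: 0.000000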